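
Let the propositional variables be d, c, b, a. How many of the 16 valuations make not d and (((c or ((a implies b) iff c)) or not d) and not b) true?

Initial set: {(not d and (((c or ((a implies b) iff c)) or not d) and not b))}.
(not d and (((c or ((a implies b) iff c)) or not d) and not b)): α-rule — add not d, (((c or ((a implies b) iff c)) or not d) and not b).
(((c or ((a implies b) iff c)) or not d) and not b): α-rule — add ((c or ((a implies b) iff c)) or not d), not b.
((c or ((a implies b) iff c)) or not d): β-rule — branch into (c or ((a implies b) iff c))  //  not d.
  branch 1 (add (c or ((a implies b) iff c))):
    (c or ((a implies b) iff c)): β-rule — branch into c  //  ((a implies b) iff c).
      branch 1.1 (add c):
        ○ open, literals {b=F, c=T, d=F}.
      branch 1.2 (add ((a implies b) iff c)):
        ((a implies b) iff c): β-rule — branch into (a implies b), c  //  not (a implies b), not c.
          branch 1.2.1 (add (a implies b), c):
            (a implies b): β-rule — branch into not a  //  b.
              branch 1.2.1.1 (add not a):
                ○ open, literals {a=F, b=F, c=T, d=F}.
              branch 1.2.1.2 (add b):
                × closes — contains both b and not b.
          branch 1.2.2 (add not (a implies b), not c):
            not (a implies b): α-rule — add a, not b.
            ○ open, literals {a=T, b=F, c=F, d=F}.
  branch 2 (add not d):
    ○ open, literals {b=F, d=F}.
1 branch closed, 4 open.
Each open branch fixes some atoms; the unmentioned ones are free. Counting distinct full assignments: branch {b=F, c=T, d=F} (a) contributes 2 new; branch {a=F, b=F, c=T, d=F} (none free) contributes 0 new; branch {a=T, b=F, c=F, d=F} (none free) contributes 1 new; branch {b=F, d=F} (c, a) contributes 1 new. Total: 4.

4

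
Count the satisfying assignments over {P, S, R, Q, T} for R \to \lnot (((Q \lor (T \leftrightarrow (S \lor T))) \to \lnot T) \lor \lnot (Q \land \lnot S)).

Initial set: {(R \to \lnot (((Q \lor (T \leftrightarrow (S \lor T))) \to \lnot T) \lor \lnot (Q \land \lnot S)))}.
(R \to \lnot (((Q \lor (T \leftrightarrow (S \lor T))) \to \lnot T) \lor \lnot (Q \land \lnot S))): β-rule — branch into \lnot R  //  \lnot (((Q \lor (T \leftrightarrow (S \lor T))) \to \lnot T) \lor \lnot (Q \land \lnot S)).
  branch 1 (add \lnot R):
    ○ open, literals {R=0}.
  branch 2 (add \lnot (((Q \lor (T \leftrightarrow (S \lor T))) \to \lnot T) \lor \lnot (Q \land \lnot S))):
    \lnot (((Q \lor (T \leftrightarrow (S \lor T))) \to \lnot T) \lor \lnot (Q \land \lnot S)): α-rule — add \lnot ((Q \lor (T \leftrightarrow (S \lor T))) \to \lnot T), \lnot \lnot (Q \land \lnot S).
    \lnot ((Q \lor (T \leftrightarrow (S \lor T))) \to \lnot T): α-rule — add (Q \lor (T \leftrightarrow (S \lor T))), \lnot \lnot T.
    \lnot \lnot (Q \land \lnot S): α-rule — add Q, \lnot S.
    (Q \lor (T \leftrightarrow (S \lor T))): β-rule — branch into Q  //  (T \leftrightarrow (S \lor T)).
      branch 2.1 (add Q):
        ○ open, literals {Q=1, S=0, T=1}.
      branch 2.2 (add (T \leftrightarrow (S \lor T))):
        (T \leftrightarrow (S \lor T)): β-rule — branch into T, (S \lor T)  //  \lnot T, \lnot (S \lor T).
          branch 2.2.1 (add T, (S \lor T)):
            (S \lor T): β-rule — branch into S  //  T.
              branch 2.2.1.1 (add S):
                × closes — contains both S and \lnot S.
              branch 2.2.1.2 (add T):
                ○ open, literals {Q=1, S=0, T=1}.
          branch 2.2.2 (add \lnot T, \lnot (S \lor T)):
            × closes — contains both T and \lnot T.
2 branches closed, 3 open.
Each open branch fixes some atoms; the unmentioned ones are free. Counting distinct full assignments: branch {R=0} (P, S, Q, T) contributes 16 new; branch {Q=1, S=0, T=1} (P, R) contributes 2 new; branch {Q=1, S=0, T=1} (P, R) contributes 0 new. Total: 18.

18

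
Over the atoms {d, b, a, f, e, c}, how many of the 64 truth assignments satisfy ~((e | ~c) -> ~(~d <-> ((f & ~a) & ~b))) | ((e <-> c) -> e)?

Initial set: {(~((e | ~c) -> ~(~d <-> ((f & ~a) & ~b))) | ((e <-> c) -> e))}.
(~((e | ~c) -> ~(~d <-> ((f & ~a) & ~b))) | ((e <-> c) -> e)): β-rule — branch into ~((e | ~c) -> ~(~d <-> ((f & ~a) & ~b)))  //  ((e <-> c) -> e).
  branch 1 (add ~((e | ~c) -> ~(~d <-> ((f & ~a) & ~b)))):
    ~((e | ~c) -> ~(~d <-> ((f & ~a) & ~b))): α-rule — add (e | ~c), ~~(~d <-> ((f & ~a) & ~b)).
    (e | ~c): β-rule — branch into e  //  ~c.
      branch 1.1 (add e):
        ~~(~d <-> ((f & ~a) & ~b)): β-rule — branch into ~d, ((f & ~a) & ~b)  //  ~~d, ~((f & ~a) & ~b).
          branch 1.1.1 (add ~d, ((f & ~a) & ~b)):
            ((f & ~a) & ~b): α-rule — add (f & ~a), ~b.
            (f & ~a): α-rule — add f, ~a.
            ○ open, literals {a=0, b=0, d=0, e=1, f=1}.
          branch 1.1.2 (add ~~d, ~((f & ~a) & ~b)):
            ~((f & ~a) & ~b): β-rule — branch into ~(f & ~a)  //  ~~b.
              branch 1.1.2.1 (add ~(f & ~a)):
                ~(f & ~a): β-rule — branch into ~f  //  ~~a.
                  branch 1.1.2.1.1 (add ~f):
                    ○ open, literals {d=1, e=1, f=0}.
                  branch 1.1.2.1.2 (add ~~a):
                    ○ open, literals {a=1, d=1, e=1}.
              branch 1.1.2.2 (add ~~b):
                ○ open, literals {b=1, d=1, e=1}.
      branch 1.2 (add ~c):
        ~~(~d <-> ((f & ~a) & ~b)): β-rule — branch into ~d, ((f & ~a) & ~b)  //  ~~d, ~((f & ~a) & ~b).
          branch 1.2.1 (add ~d, ((f & ~a) & ~b)):
            ((f & ~a) & ~b): α-rule — add (f & ~a), ~b.
            (f & ~a): α-rule — add f, ~a.
            ○ open, literals {a=0, b=0, c=0, d=0, f=1}.
          branch 1.2.2 (add ~~d, ~((f & ~a) & ~b)):
            ~((f & ~a) & ~b): β-rule — branch into ~(f & ~a)  //  ~~b.
              branch 1.2.2.1 (add ~(f & ~a)):
                ~(f & ~a): β-rule — branch into ~f  //  ~~a.
                  branch 1.2.2.1.1 (add ~f):
                    ○ open, literals {c=0, d=1, f=0}.
                  branch 1.2.2.1.2 (add ~~a):
                    ○ open, literals {a=1, c=0, d=1}.
              branch 1.2.2.2 (add ~~b):
                ○ open, literals {b=1, c=0, d=1}.
  branch 2 (add ((e <-> c) -> e)):
    ((e <-> c) -> e): β-rule — branch into ~(e <-> c)  //  e.
      branch 2.1 (add ~(e <-> c)):
        ~(e <-> c): β-rule — branch into e, ~c  //  ~e, c.
          branch 2.1.1 (add e, ~c):
            ○ open, literals {c=0, e=1}.
          branch 2.1.2 (add ~e, c):
            ○ open, literals {c=1, e=0}.
      branch 2.2 (add e):
        ○ open, literals {e=1}.
0 branches closed, 11 open.
Each open branch fixes some atoms; the unmentioned ones are free. Counting distinct full assignments: branch {a=0, b=0, d=0, e=1, f=1} (c) contributes 2 new; branch {d=1, e=1, f=0} (b, a, c) contributes 8 new; branch {a=1, d=1, e=1} (b, f, c) contributes 4 new; branch {b=1, d=1, e=1} (a, f, c) contributes 2 new; branch {a=0, b=0, c=0, d=0, f=1} (e) contributes 1 new; branch {c=0, d=1, f=0} (b, a, e) contributes 4 new; branch {a=1, c=0, d=1} (b, f, e) contributes 2 new; branch {b=1, c=0, d=1} (a, f, e) contributes 1 new; branch {c=0, e=1} (d, b, a, f) contributes 8 new; branch {c=1, e=0} (d, b, a, f) contributes 16 new; branch {e=1} (d, b, a, f, c) contributes 8 new. Total: 56.

56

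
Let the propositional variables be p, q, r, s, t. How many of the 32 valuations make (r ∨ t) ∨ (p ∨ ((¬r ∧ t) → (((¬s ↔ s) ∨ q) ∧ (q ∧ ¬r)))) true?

32

Initial set: {((r ∨ t) ∨ (p ∨ ((¬r ∧ t) → (((¬s ↔ s) ∨ q) ∧ (q ∧ ¬r)))))}.
((r ∨ t) ∨ (p ∨ ((¬r ∧ t) → (((¬s ↔ s) ∨ q) ∧ (q ∧ ¬r))))): β-rule — branch into (r ∨ t)  //  (p ∨ ((¬r ∧ t) → (((¬s ↔ s) ∨ q) ∧ (q ∧ ¬r)))).
  branch 1 (add (r ∨ t)):
    (r ∨ t): β-rule — branch into r  //  t.
      branch 1.1 (add r):
        ○ open, literals {r=1}.
      branch 1.2 (add t):
        ○ open, literals {t=1}.
  branch 2 (add (p ∨ ((¬r ∧ t) → (((¬s ↔ s) ∨ q) ∧ (q ∧ ¬r))))):
    (p ∨ ((¬r ∧ t) → (((¬s ↔ s) ∨ q) ∧ (q ∧ ¬r)))): β-rule — branch into p  //  ((¬r ∧ t) → (((¬s ↔ s) ∨ q) ∧ (q ∧ ¬r))).
      branch 2.1 (add p):
        ○ open, literals {p=1}.
      branch 2.2 (add ((¬r ∧ t) → (((¬s ↔ s) ∨ q) ∧ (q ∧ ¬r)))):
        ((¬r ∧ t) → (((¬s ↔ s) ∨ q) ∧ (q ∧ ¬r))): β-rule — branch into ¬(¬r ∧ t)  //  (((¬s ↔ s) ∨ q) ∧ (q ∧ ¬r)).
          branch 2.2.1 (add ¬(¬r ∧ t)):
            ¬(¬r ∧ t): β-rule — branch into ¬¬r  //  ¬t.
              branch 2.2.1.1 (add ¬¬r):
                ○ open, literals {r=1}.
              branch 2.2.1.2 (add ¬t):
                ○ open, literals {t=0}.
          branch 2.2.2 (add (((¬s ↔ s) ∨ q) ∧ (q ∧ ¬r))):
            (((¬s ↔ s) ∨ q) ∧ (q ∧ ¬r)): α-rule — add ((¬s ↔ s) ∨ q), (q ∧ ¬r).
            (q ∧ ¬r): α-rule — add q, ¬r.
            ((¬s ↔ s) ∨ q): β-rule — branch into (¬s ↔ s)  //  q.
              branch 2.2.2.1 (add (¬s ↔ s)):
                (¬s ↔ s): β-rule — branch into ¬s, s  //  ¬¬s, ¬s.
                  branch 2.2.2.1.1 (add ¬s, s):
                    × closes — contains both s and ¬s.
                  branch 2.2.2.1.2 (add ¬¬s, ¬s):
                    × closes — contains both s and ¬s.
              branch 2.2.2.2 (add q):
                ○ open, literals {q=1, r=0}.
2 branches closed, 6 open.
Each open branch fixes some atoms; the unmentioned ones are free. Counting distinct full assignments: branch {r=1} (p, q, s, t) contributes 16 new; branch {t=1} (p, q, r, s) contributes 8 new; branch {p=1} (q, r, s, t) contributes 4 new; branch {r=1} (p, q, s, t) contributes 0 new; branch {t=0} (p, q, r, s) contributes 4 new; branch {q=1, r=0} (p, s, t) contributes 0 new. Total: 32.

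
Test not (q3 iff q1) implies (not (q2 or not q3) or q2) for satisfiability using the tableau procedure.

Initial set: {T (not (q3 iff q1) implies (not (q2 or not q3) or q2))}.
T (not (q3 iff q1) implies (not (q2 or not q3) or q2)): β-rule — branch into F not (q3 iff q1)  //  T (not (q2 or not q3) or q2).
  branch 1 (add F not (q3 iff q1)):
    F not (q3 iff q1): β-rule — branch into T q3, T q1  //  F q3, F q1.
      branch 1.1 (add T q3, T q1):
        ○ open, literals {q1=true, q3=true}.
      branch 1.2 (add F q3, F q1):
        ○ open, literals {q1=false, q3=false}.
  branch 2 (add T (not (q2 or not q3) or q2)):
    T (not (q2 or not q3) or q2): β-rule — branch into T not (q2 or not q3)  //  T q2.
      branch 2.1 (add T not (q2 or not q3)):
        T not (q2 or not q3): α-rule — add F q2, F not q3.
        ○ open, literals {q2=false, q3=true}.
      branch 2.2 (add T q2):
        ○ open, literals {q2=true}.
0 branches closed, 4 open.
An open branch gives a satisfying assignment: q1=true, q3=true.

Satisfiable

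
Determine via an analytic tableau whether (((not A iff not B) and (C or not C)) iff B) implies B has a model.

Initial set: {T ((((not A iff not B) and (C or not C)) iff B) implies B)}.
T ((((not A iff not B) and (C or not C)) iff B) implies B): β-rule — branch into F (((not A iff not B) and (C or not C)) iff B)  //  T B.
  branch 1 (add F (((not A iff not B) and (C or not C)) iff B)):
    F (((not A iff not B) and (C or not C)) iff B): β-rule — branch into T ((not A iff not B) and (C or not C)), F B  //  F ((not A iff not B) and (C or not C)), T B.
      branch 1.1 (add T ((not A iff not B) and (C or not C)), F B):
        T ((not A iff not B) and (C or not C)): α-rule — add T (not A iff not B), T (C or not C).
        T (not A iff not B): β-rule — branch into T not A, T not B  //  F not A, F not B.
          branch 1.1.1 (add T not A, T not B):
            T (C or not C): β-rule — branch into T C  //  T not C.
              branch 1.1.1.1 (add T C):
                ○ open, literals {A=F, B=F, C=T}.
              branch 1.1.1.2 (add T not C):
                ○ open, literals {A=F, B=F, C=F}.
          branch 1.1.2 (add F not A, F not B):
            × closes — contains both B and not B.
      branch 1.2 (add F ((not A iff not B) and (C or not C)), T B):
        F ((not A iff not B) and (C or not C)): β-rule — branch into F (not A iff not B)  //  F (C or not C).
          branch 1.2.1 (add F (not A iff not B)):
            F (not A iff not B): β-rule — branch into T not A, F not B  //  F not A, T not B.
              branch 1.2.1.1 (add T not A, F not B):
                ○ open, literals {A=F, B=T}.
              branch 1.2.1.2 (add F not A, T not B):
                × closes — contains both B and not B.
          branch 1.2.2 (add F (C or not C)):
            F (C or not C): α-rule — add F C, F not C.
            × closes — contains both C and not C.
  branch 2 (add T B):
    ○ open, literals {B=T}.
3 branches closed, 4 open.
An open branch gives a satisfying assignment: A=F, B=F, C=T.

Satisfiable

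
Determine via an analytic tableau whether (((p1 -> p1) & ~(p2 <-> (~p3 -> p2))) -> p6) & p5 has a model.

Satisfiable

Initial set: {((((p1 -> p1) & ~(p2 <-> (~p3 -> p2))) -> p6) & p5)}.
((((p1 -> p1) & ~(p2 <-> (~p3 -> p2))) -> p6) & p5): α-rule — add (((p1 -> p1) & ~(p2 <-> (~p3 -> p2))) -> p6), p5.
(((p1 -> p1) & ~(p2 <-> (~p3 -> p2))) -> p6): β-rule — branch into ~((p1 -> p1) & ~(p2 <-> (~p3 -> p2)))  //  p6.
  branch 1 (add ~((p1 -> p1) & ~(p2 <-> (~p3 -> p2)))):
    ~((p1 -> p1) & ~(p2 <-> (~p3 -> p2))): β-rule — branch into ~(p1 -> p1)  //  ~~(p2 <-> (~p3 -> p2)).
      branch 1.1 (add ~(p1 -> p1)):
        ~(p1 -> p1): α-rule — add p1, ~p1.
        × closes — contains both p1 and ~p1.
      branch 1.2 (add ~~(p2 <-> (~p3 -> p2))):
        ~~(p2 <-> (~p3 -> p2)): β-rule — branch into p2, (~p3 -> p2)  //  ~p2, ~(~p3 -> p2).
          branch 1.2.1 (add p2, (~p3 -> p2)):
            (~p3 -> p2): β-rule — branch into ~~p3  //  p2.
              branch 1.2.1.1 (add ~~p3):
                ○ open, literals {p2=true, p3=true, p5=true}.
              branch 1.2.1.2 (add p2):
                ○ open, literals {p2=true, p5=true}.
          branch 1.2.2 (add ~p2, ~(~p3 -> p2)):
            ~(~p3 -> p2): α-rule — add ~p3, ~p2.
            ○ open, literals {p2=false, p3=false, p5=true}.
  branch 2 (add p6):
    ○ open, literals {p5=true, p6=true}.
1 branch closed, 4 open.
An open branch gives a satisfying assignment: p2=true, p3=true, p5=true.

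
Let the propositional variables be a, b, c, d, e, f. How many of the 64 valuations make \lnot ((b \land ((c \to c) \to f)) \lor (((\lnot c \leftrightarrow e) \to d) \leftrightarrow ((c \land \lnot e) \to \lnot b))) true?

12

Initial set: {\lnot ((b \land ((c \to c) \to f)) \lor (((\lnot c \leftrightarrow e) \to d) \leftrightarrow ((c \land \lnot e) \to \lnot b)))}.
\lnot ((b \land ((c \to c) \to f)) \lor (((\lnot c \leftrightarrow e) \to d) \leftrightarrow ((c \land \lnot e) \to \lnot b))): α-rule — add \lnot (b \land ((c \to c) \to f)), \lnot (((\lnot c \leftrightarrow e) \to d) \leftrightarrow ((c \land \lnot e) \to \lnot b)).
\lnot (b \land ((c \to c) \to f)): β-rule — branch into \lnot b  //  \lnot ((c \to c) \to f).
  branch 1 (add \lnot b):
    \lnot (((\lnot c \leftrightarrow e) \to d) \leftrightarrow ((c \land \lnot e) \to \lnot b)): β-rule — branch into ((\lnot c \leftrightarrow e) \to d), \lnot ((c \land \lnot e) \to \lnot b)  //  \lnot ((\lnot c \leftrightarrow e) \to d), ((c \land \lnot e) \to \lnot b).
      branch 1.1 (add ((\lnot c \leftrightarrow e) \to d), \lnot ((c \land \lnot e) \to \lnot b)):
        \lnot ((c \land \lnot e) \to \lnot b): α-rule — add (c \land \lnot e), \lnot \lnot b.
        × closes — contains both b and \lnot b.
      branch 1.2 (add \lnot ((\lnot c \leftrightarrow e) \to d), ((c \land \lnot e) \to \lnot b)):
        \lnot ((\lnot c \leftrightarrow e) \to d): α-rule — add (\lnot c \leftrightarrow e), \lnot d.
        ((c \land \lnot e) \to \lnot b): β-rule — branch into \lnot (c \land \lnot e)  //  \lnot b.
          branch 1.2.1 (add \lnot (c \land \lnot e)):
            (\lnot c \leftrightarrow e): β-rule — branch into \lnot c, e  //  \lnot \lnot c, \lnot e.
              branch 1.2.1.1 (add \lnot c, e):
                \lnot (c \land \lnot e): β-rule — branch into \lnot c  //  \lnot \lnot e.
                  branch 1.2.1.1.1 (add \lnot c):
                    ○ open, literals {b=false, c=false, d=false, e=true}.
                  branch 1.2.1.1.2 (add \lnot \lnot e):
                    ○ open, literals {b=false, c=false, d=false, e=true}.
              branch 1.2.1.2 (add \lnot \lnot c, \lnot e):
                \lnot (c \land \lnot e): β-rule — branch into \lnot c  //  \lnot \lnot e.
                  branch 1.2.1.2.1 (add \lnot c):
                    × closes — contains both c and \lnot c.
                  branch 1.2.1.2.2 (add \lnot \lnot e):
                    × closes — contains both e and \lnot e.
          branch 1.2.2 (add \lnot b):
            (\lnot c \leftrightarrow e): β-rule — branch into \lnot c, e  //  \lnot \lnot c, \lnot e.
              branch 1.2.2.1 (add \lnot c, e):
                ○ open, literals {b=false, c=false, d=false, e=true}.
              branch 1.2.2.2 (add \lnot \lnot c, \lnot e):
                ○ open, literals {b=false, c=true, d=false, e=false}.
  branch 2 (add \lnot ((c \to c) \to f)):
    \lnot ((c \to c) \to f): α-rule — add (c \to c), \lnot f.
    \lnot (((\lnot c \leftrightarrow e) \to d) \leftrightarrow ((c \land \lnot e) \to \lnot b)): β-rule — branch into ((\lnot c \leftrightarrow e) \to d), \lnot ((c \land \lnot e) \to \lnot b)  //  \lnot ((\lnot c \leftrightarrow e) \to d), ((c \land \lnot e) \to \lnot b).
      branch 2.1 (add ((\lnot c \leftrightarrow e) \to d), \lnot ((c \land \lnot e) \to \lnot b)):
        \lnot ((c \land \lnot e) \to \lnot b): α-rule — add (c \land \lnot e), \lnot \lnot b.
        (c \land \lnot e): α-rule — add c, \lnot e.
        (c \to c): β-rule — branch into \lnot c  //  c.
          branch 2.1.1 (add \lnot c):
            × closes — contains both c and \lnot c.
          branch 2.1.2 (add c):
            ((\lnot c \leftrightarrow e) \to d): β-rule — branch into \lnot (\lnot c \leftrightarrow e)  //  d.
              branch 2.1.2.1 (add \lnot (\lnot c \leftrightarrow e)):
                \lnot (\lnot c \leftrightarrow e): β-rule — branch into \lnot c, \lnot e  //  \lnot \lnot c, e.
                  branch 2.1.2.1.1 (add \lnot c, \lnot e):
                    × closes — contains both c and \lnot c.
                  branch 2.1.2.1.2 (add \lnot \lnot c, e):
                    × closes — contains both e and \lnot e.
              branch 2.1.2.2 (add d):
                ○ open, literals {b=true, c=true, d=true, e=false, f=false}.
      branch 2.2 (add \lnot ((\lnot c \leftrightarrow e) \to d), ((c \land \lnot e) \to \lnot b)):
        \lnot ((\lnot c \leftrightarrow e) \to d): α-rule — add (\lnot c \leftrightarrow e), \lnot d.
        (c \to c): β-rule — branch into \lnot c  //  c.
          branch 2.2.1 (add \lnot c):
            ((c \land \lnot e) \to \lnot b): β-rule — branch into \lnot (c \land \lnot e)  //  \lnot b.
              branch 2.2.1.1 (add \lnot (c \land \lnot e)):
                (\lnot c \leftrightarrow e): β-rule — branch into \lnot c, e  //  \lnot \lnot c, \lnot e.
                  branch 2.2.1.1.1 (add \lnot c, e):
                    \lnot (c \land \lnot e): β-rule — branch into \lnot c  //  \lnot \lnot e.
                      branch 2.2.1.1.1.1 (add \lnot c):
                        ○ open, literals {c=false, d=false, e=true, f=false}.
                      branch 2.2.1.1.1.2 (add \lnot \lnot e):
                        ○ open, literals {c=false, d=false, e=true, f=false}.
                  branch 2.2.1.1.2 (add \lnot \lnot c, \lnot e):
                    × closes — contains both c and \lnot c.
              branch 2.2.1.2 (add \lnot b):
                (\lnot c \leftrightarrow e): β-rule — branch into \lnot c, e  //  \lnot \lnot c, \lnot e.
                  branch 2.2.1.2.1 (add \lnot c, e):
                    ○ open, literals {b=false, c=false, d=false, e=true, f=false}.
                  branch 2.2.1.2.2 (add \lnot \lnot c, \lnot e):
                    × closes — contains both c and \lnot c.
          branch 2.2.2 (add c):
            ((c \land \lnot e) \to \lnot b): β-rule — branch into \lnot (c \land \lnot e)  //  \lnot b.
              branch 2.2.2.1 (add \lnot (c \land \lnot e)):
                (\lnot c \leftrightarrow e): β-rule — branch into \lnot c, e  //  \lnot \lnot c, \lnot e.
                  branch 2.2.2.1.1 (add \lnot c, e):
                    × closes — contains both c and \lnot c.
                  branch 2.2.2.1.2 (add \lnot \lnot c, \lnot e):
                    \lnot (c \land \lnot e): β-rule — branch into \lnot c  //  \lnot \lnot e.
                      branch 2.2.2.1.2.1 (add \lnot c):
                        × closes — contains both c and \lnot c.
                      branch 2.2.2.1.2.2 (add \lnot \lnot e):
                        × closes — contains both e and \lnot e.
              branch 2.2.2.2 (add \lnot b):
                (\lnot c \leftrightarrow e): β-rule — branch into \lnot c, e  //  \lnot \lnot c, \lnot e.
                  branch 2.2.2.2.1 (add \lnot c, e):
                    × closes — contains both c and \lnot c.
                  branch 2.2.2.2.2 (add \lnot \lnot c, \lnot e):
                    ○ open, literals {b=false, c=true, d=false, e=false, f=false}.
12 branches closed, 9 open.
Each open branch fixes some atoms; the unmentioned ones are free. Counting distinct full assignments: branch {b=false, c=false, d=false, e=true} (a, f) contributes 4 new; branch {b=false, c=false, d=false, e=true} (a, f) contributes 0 new; branch {b=false, c=false, d=false, e=true} (a, f) contributes 0 new; branch {b=false, c=true, d=false, e=false} (a, f) contributes 4 new; branch {b=true, c=true, d=true, e=false, f=false} (a) contributes 2 new; branch {c=false, d=false, e=true, f=false} (a, b) contributes 2 new; branch {c=false, d=false, e=true, f=false} (a, b) contributes 0 new; branch {b=false, c=false, d=false, e=true, f=false} (a) contributes 0 new; branch {b=false, c=true, d=false, e=false, f=false} (a) contributes 0 new. Total: 12.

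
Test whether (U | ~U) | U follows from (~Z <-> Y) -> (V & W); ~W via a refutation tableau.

Initial set: {T ((~Z <-> Y) -> (V & W)); T ~W; F ((U | ~U) | U)}.
F ((U | ~U) | U): α-rule — add F (U | ~U), F U.
F (U | ~U): α-rule — add F U, F ~U.
× closes — contains both U and ~U.
All 1 branch closes.
Every branch closed, so the premises entail the conclusion.

Yes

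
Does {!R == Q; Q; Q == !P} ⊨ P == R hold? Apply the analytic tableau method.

Yes

Initial set: {T (!R == Q); T Q; T (Q == !P); F (P == R)}.
T (!R == Q): β-rule — branch into T !R, T Q  //  F !R, F Q.
  branch 1 (add T !R, T Q):
    T (Q == !P): β-rule — branch into T Q, T !P  //  F Q, F !P.
      branch 1.1 (add T Q, T !P):
        F (P == R): β-rule — branch into T P, F R  //  F P, T R.
          branch 1.1.1 (add T P, F R):
            × closes — contains both P and !P.
          branch 1.1.2 (add F P, T R):
            × closes — contains both R and !R.
      branch 1.2 (add F Q, F !P):
        × closes — contains both Q and !Q.
  branch 2 (add F !R, F Q):
    × closes — contains both Q and !Q.
All 4 branches close.
Every branch closed, so the premises entail the conclusion.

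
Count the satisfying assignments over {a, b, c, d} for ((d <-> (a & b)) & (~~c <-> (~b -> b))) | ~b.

10

Initial set: {(((d <-> (a & b)) & (~~c <-> (~b -> b))) | ~b)}.
(((d <-> (a & b)) & (~~c <-> (~b -> b))) | ~b): β-rule — branch into ((d <-> (a & b)) & (~~c <-> (~b -> b)))  //  ~b.
  branch 1 (add ((d <-> (a & b)) & (~~c <-> (~b -> b)))):
    ((d <-> (a & b)) & (~~c <-> (~b -> b))): α-rule — add (d <-> (a & b)), (~~c <-> (~b -> b)).
    (d <-> (a & b)): β-rule — branch into d, (a & b)  //  ~d, ~(a & b).
      branch 1.1 (add d, (a & b)):
        (a & b): α-rule — add a, b.
        (~~c <-> (~b -> b)): β-rule — branch into ~~c, (~b -> b)  //  ~~~c, ~(~b -> b).
          branch 1.1.1 (add ~~c, (~b -> b)):
            ~~c: drop double negation, giving c.
            (~b -> b): β-rule — branch into ~~b  //  b.
              branch 1.1.1.1 (add ~~b):
                ○ open, literals {a=T, b=T, c=T, d=T}.
              branch 1.1.1.2 (add b):
                ○ open, literals {a=T, b=T, c=T, d=T}.
          branch 1.1.2 (add ~~~c, ~(~b -> b)):
            ~~~c: drop double negation, giving ~c.
            ~(~b -> b): α-rule — add ~b, ~b.
            × closes — contains both b and ~b.
      branch 1.2 (add ~d, ~(a & b)):
        (~~c <-> (~b -> b)): β-rule — branch into ~~c, (~b -> b)  //  ~~~c, ~(~b -> b).
          branch 1.2.1 (add ~~c, (~b -> b)):
            ~~c: drop double negation, giving c.
            ~(a & b): β-rule — branch into ~a  //  ~b.
              branch 1.2.1.1 (add ~a):
                (~b -> b): β-rule — branch into ~~b  //  b.
                  branch 1.2.1.1.1 (add ~~b):
                    ○ open, literals {a=F, b=T, c=T, d=F}.
                  branch 1.2.1.1.2 (add b):
                    ○ open, literals {a=F, b=T, c=T, d=F}.
              branch 1.2.1.2 (add ~b):
                (~b -> b): β-rule — branch into ~~b  //  b.
                  branch 1.2.1.2.1 (add ~~b):
                    × closes — contains both b and ~b.
                  branch 1.2.1.2.2 (add b):
                    × closes — contains both b and ~b.
          branch 1.2.2 (add ~~~c, ~(~b -> b)):
            ~~~c: drop double negation, giving ~c.
            ~(~b -> b): α-rule — add ~b, ~b.
            ~(a & b): β-rule — branch into ~a  //  ~b.
              branch 1.2.2.1 (add ~a):
                ○ open, literals {a=F, b=F, c=F, d=F}.
              branch 1.2.2.2 (add ~b):
                ○ open, literals {b=F, c=F, d=F}.
  branch 2 (add ~b):
    ○ open, literals {b=F}.
3 branches closed, 7 open.
Each open branch fixes some atoms; the unmentioned ones are free. Counting distinct full assignments: branch {a=T, b=T, c=T, d=T} (none free) contributes 1 new; branch {a=T, b=T, c=T, d=T} (none free) contributes 0 new; branch {a=F, b=T, c=T, d=F} (none free) contributes 1 new; branch {a=F, b=T, c=T, d=F} (none free) contributes 0 new; branch {a=F, b=F, c=F, d=F} (none free) contributes 1 new; branch {b=F, c=F, d=F} (a) contributes 1 new; branch {b=F} (a, c, d) contributes 6 new. Total: 10.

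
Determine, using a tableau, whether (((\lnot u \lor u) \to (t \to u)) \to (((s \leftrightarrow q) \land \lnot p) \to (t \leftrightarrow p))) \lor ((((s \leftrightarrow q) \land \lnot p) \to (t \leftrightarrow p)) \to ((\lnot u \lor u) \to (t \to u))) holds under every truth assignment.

Valid

Assume the negation and expand:
Initial set: {F ((((\lnot u \lor u) \to (t \to u)) \to (((s \leftrightarrow q) \land \lnot p) \to (t \leftrightarrow p))) \lor ((((s \leftrightarrow q) \land \lnot p) \to (t \leftrightarrow p)) \to ((\lnot u \lor u) \to (t \to u))))}.
F ((((\lnot u \lor u) \to (t \to u)) \to (((s \leftrightarrow q) \land \lnot p) \to (t \leftrightarrow p))) \lor ((((s \leftrightarrow q) \land \lnot p) \to (t \leftrightarrow p)) \to ((\lnot u \lor u) \to (t \to u)))): α-rule — add F (((\lnot u \lor u) \to (t \to u)) \to (((s \leftrightarrow q) \land \lnot p) \to (t \leftrightarrow p))), F ((((s \leftrightarrow q) \land \lnot p) \to (t \leftrightarrow p)) \to ((\lnot u \lor u) \to (t \to u))).
F (((\lnot u \lor u) \to (t \to u)) \to (((s \leftrightarrow q) \land \lnot p) \to (t \leftrightarrow p))): α-rule — add T ((\lnot u \lor u) \to (t \to u)), F (((s \leftrightarrow q) \land \lnot p) \to (t \leftrightarrow p)).
F ((((s \leftrightarrow q) \land \lnot p) \to (t \leftrightarrow p)) \to ((\lnot u \lor u) \to (t \to u))): α-rule — add T (((s \leftrightarrow q) \land \lnot p) \to (t \leftrightarrow p)), F ((\lnot u \lor u) \to (t \to u)).
F (((s \leftrightarrow q) \land \lnot p) \to (t \leftrightarrow p)): α-rule — add T ((s \leftrightarrow q) \land \lnot p), F (t \leftrightarrow p).
F ((\lnot u \lor u) \to (t \to u)): α-rule — add T (\lnot u \lor u), F (t \to u).
T ((s \leftrightarrow q) \land \lnot p): α-rule — add T (s \leftrightarrow q), T \lnot p.
F (t \to u): α-rule — add T t, F u.
T ((\lnot u \lor u) \to (t \to u)): β-rule — branch into F (\lnot u \lor u)  //  T (t \to u).
  branch 1 (add F (\lnot u \lor u)):
    F (\lnot u \lor u): α-rule — add F \lnot u, F u.
    × closes — contains both u and \lnot u.
  branch 2 (add T (t \to u)):
    T (((s \leftrightarrow q) \land \lnot p) \to (t \leftrightarrow p)): β-rule — branch into F ((s \leftrightarrow q) \land \lnot p)  //  T (t \leftrightarrow p).
      branch 2.1 (add F ((s \leftrightarrow q) \land \lnot p)):
        F (t \leftrightarrow p): β-rule — branch into T t, F p  //  F t, T p.
          branch 2.1.1 (add T t, F p):
            T (\lnot u \lor u): β-rule — branch into T \lnot u  //  T u.
              branch 2.1.1.1 (add T \lnot u):
                T (s \leftrightarrow q): β-rule — branch into T s, T q  //  F s, F q.
                  branch 2.1.1.1.1 (add T s, T q):
                    T (t \to u): β-rule — branch into F t  //  T u.
                      branch 2.1.1.1.1.1 (add F t):
                        × closes — contains both t and \lnot t.
                      branch 2.1.1.1.1.2 (add T u):
                        × closes — contains both u and \lnot u.
                  branch 2.1.1.1.2 (add F s, F q):
                    T (t \to u): β-rule — branch into F t  //  T u.
                      branch 2.1.1.1.2.1 (add F t):
                        × closes — contains both t and \lnot t.
                      branch 2.1.1.1.2.2 (add T u):
                        × closes — contains both u and \lnot u.
              branch 2.1.1.2 (add T u):
                × closes — contains both u and \lnot u.
          branch 2.1.2 (add F t, T p):
            × closes — contains both t and \lnot t.
      branch 2.2 (add T (t \leftrightarrow p)):
        F (t \leftrightarrow p): β-rule — branch into T t, F p  //  F t, T p.
          branch 2.2.1 (add T t, F p):
            T (\lnot u \lor u): β-rule — branch into T \lnot u  //  T u.
              branch 2.2.1.1 (add T \lnot u):
                T (s \leftrightarrow q): β-rule — branch into T s, T q  //  F s, F q.
                  branch 2.2.1.1.1 (add T s, T q):
                    T (t \to u): β-rule — branch into F t  //  T u.
                      branch 2.2.1.1.1.1 (add F t):
                        × closes — contains both t and \lnot t.
                      branch 2.2.1.1.1.2 (add T u):
                        × closes — contains both u and \lnot u.
                  branch 2.2.1.1.2 (add F s, F q):
                    T (t \to u): β-rule — branch into F t  //  T u.
                      branch 2.2.1.1.2.1 (add F t):
                        × closes — contains both t and \lnot t.
                      branch 2.2.1.1.2.2 (add T u):
                        × closes — contains both u and \lnot u.
              branch 2.2.1.2 (add T u):
                × closes — contains both u and \lnot u.
          branch 2.2.2 (add F t, T p):
            × closes — contains both t and \lnot t.
All 13 branches close.
Every branch closed, so the negation is unsatisfiable and the formula is valid.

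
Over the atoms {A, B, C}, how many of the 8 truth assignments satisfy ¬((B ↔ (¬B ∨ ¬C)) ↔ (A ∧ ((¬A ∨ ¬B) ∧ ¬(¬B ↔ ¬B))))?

Initial set: {¬((B ↔ (¬B ∨ ¬C)) ↔ (A ∧ ((¬A ∨ ¬B) ∧ ¬(¬B ↔ ¬B))))}.
¬((B ↔ (¬B ∨ ¬C)) ↔ (A ∧ ((¬A ∨ ¬B) ∧ ¬(¬B ↔ ¬B)))): β-rule — branch into (B ↔ (¬B ∨ ¬C)), ¬(A ∧ ((¬A ∨ ¬B) ∧ ¬(¬B ↔ ¬B)))  //  ¬(B ↔ (¬B ∨ ¬C)), (A ∧ ((¬A ∨ ¬B) ∧ ¬(¬B ↔ ¬B))).
  branch 1 (add (B ↔ (¬B ∨ ¬C)), ¬(A ∧ ((¬A ∨ ¬B) ∧ ¬(¬B ↔ ¬B)))):
    (B ↔ (¬B ∨ ¬C)): β-rule — branch into B, (¬B ∨ ¬C)  //  ¬B, ¬(¬B ∨ ¬C).
      branch 1.1 (add B, (¬B ∨ ¬C)):
        ¬(A ∧ ((¬A ∨ ¬B) ∧ ¬(¬B ↔ ¬B))): β-rule — branch into ¬A  //  ¬((¬A ∨ ¬B) ∧ ¬(¬B ↔ ¬B)).
          branch 1.1.1 (add ¬A):
            (¬B ∨ ¬C): β-rule — branch into ¬B  //  ¬C.
              branch 1.1.1.1 (add ¬B):
                × closes — contains both B and ¬B.
              branch 1.1.1.2 (add ¬C):
                ○ open, literals {A=F, B=T, C=F}.
          branch 1.1.2 (add ¬((¬A ∨ ¬B) ∧ ¬(¬B ↔ ¬B))):
            (¬B ∨ ¬C): β-rule — branch into ¬B  //  ¬C.
              branch 1.1.2.1 (add ¬B):
                × closes — contains both B and ¬B.
              branch 1.1.2.2 (add ¬C):
                ¬((¬A ∨ ¬B) ∧ ¬(¬B ↔ ¬B)): β-rule — branch into ¬(¬A ∨ ¬B)  //  ¬¬(¬B ↔ ¬B).
                  branch 1.1.2.2.1 (add ¬(¬A ∨ ¬B)):
                    ¬(¬A ∨ ¬B): α-rule — add ¬¬A, ¬¬B.
                    ○ open, literals {A=T, B=T, C=F}.
                  branch 1.1.2.2.2 (add ¬¬(¬B ↔ ¬B)):
                    ¬¬(¬B ↔ ¬B): β-rule — branch into ¬B, ¬B  //  ¬¬B, ¬¬B.
                      branch 1.1.2.2.2.1 (add ¬B, ¬B):
                        × closes — contains both B and ¬B.
                      branch 1.1.2.2.2.2 (add ¬¬B, ¬¬B):
                        ○ open, literals {B=T, C=F}.
      branch 1.2 (add ¬B, ¬(¬B ∨ ¬C)):
        ¬(¬B ∨ ¬C): α-rule — add ¬¬B, ¬¬C.
        × closes — contains both B and ¬B.
  branch 2 (add ¬(B ↔ (¬B ∨ ¬C)), (A ∧ ((¬A ∨ ¬B) ∧ ¬(¬B ↔ ¬B)))):
    (A ∧ ((¬A ∨ ¬B) ∧ ¬(¬B ↔ ¬B))): α-rule — add A, ((¬A ∨ ¬B) ∧ ¬(¬B ↔ ¬B)).
    ((¬A ∨ ¬B) ∧ ¬(¬B ↔ ¬B)): α-rule — add (¬A ∨ ¬B), ¬(¬B ↔ ¬B).
    ¬(B ↔ (¬B ∨ ¬C)): β-rule — branch into B, ¬(¬B ∨ ¬C)  //  ¬B, (¬B ∨ ¬C).
      branch 2.1 (add B, ¬(¬B ∨ ¬C)):
        ¬(¬B ∨ ¬C): α-rule — add ¬¬B, ¬¬C.
        (¬A ∨ ¬B): β-rule — branch into ¬A  //  ¬B.
          branch 2.1.1 (add ¬A):
            × closes — contains both A and ¬A.
          branch 2.1.2 (add ¬B):
            × closes — contains both B and ¬B.
      branch 2.2 (add ¬B, (¬B ∨ ¬C)):
        (¬A ∨ ¬B): β-rule — branch into ¬A  //  ¬B.
          branch 2.2.1 (add ¬A):
            × closes — contains both A and ¬A.
          branch 2.2.2 (add ¬B):
            ¬(¬B ↔ ¬B): β-rule — branch into ¬B, ¬¬B  //  ¬¬B, ¬B.
              branch 2.2.2.1 (add ¬B, ¬¬B):
                × closes — contains both B and ¬B.
              branch 2.2.2.2 (add ¬¬B, ¬B):
                × closes — contains both B and ¬B.
9 branches closed, 3 open.
Each open branch fixes some atoms; the unmentioned ones are free. Counting distinct full assignments: branch {A=F, B=T, C=F} (none free) contributes 1 new; branch {A=T, B=T, C=F} (none free) contributes 1 new; branch {B=T, C=F} (A) contributes 0 new. Total: 2.

2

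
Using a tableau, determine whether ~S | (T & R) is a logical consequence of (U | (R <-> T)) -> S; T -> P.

No

Initial set: {((U | (R <-> T)) -> S); (T -> P); ~(~S | (T & R))}.
~(~S | (T & R)): α-rule — add ~~S, ~(T & R).
((U | (R <-> T)) -> S): β-rule — branch into ~(U | (R <-> T))  //  S.
  branch 1 (add ~(U | (R <-> T))):
    ~(U | (R <-> T)): α-rule — add ~U, ~(R <-> T).
    (T -> P): β-rule — branch into ~T  //  P.
      branch 1.1 (add ~T):
        ~(T & R): β-rule — branch into ~T  //  ~R.
          branch 1.1.1 (add ~T):
            ~(R <-> T): β-rule — branch into R, ~T  //  ~R, T.
              branch 1.1.1.1 (add R, ~T):
                ○ open, literals {R=true, S=true, T=false, U=false}.
              branch 1.1.1.2 (add ~R, T):
                × closes — contains both T and ~T.
          branch 1.1.2 (add ~R):
            ~(R <-> T): β-rule — branch into R, ~T  //  ~R, T.
              branch 1.1.2.1 (add R, ~T):
                × closes — contains both R and ~R.
              branch 1.1.2.2 (add ~R, T):
                × closes — contains both T and ~T.
      branch 1.2 (add P):
        ~(T & R): β-rule — branch into ~T  //  ~R.
          branch 1.2.1 (add ~T):
            ~(R <-> T): β-rule — branch into R, ~T  //  ~R, T.
              branch 1.2.1.1 (add R, ~T):
                ○ open, literals {P=true, R=true, S=true, T=false, U=false}.
              branch 1.2.1.2 (add ~R, T):
                × closes — contains both T and ~T.
          branch 1.2.2 (add ~R):
            ~(R <-> T): β-rule — branch into R, ~T  //  ~R, T.
              branch 1.2.2.1 (add R, ~T):
                × closes — contains both R and ~R.
              branch 1.2.2.2 (add ~R, T):
                ○ open, literals {P=true, R=false, S=true, T=true, U=false}.
  branch 2 (add S):
    (T -> P): β-rule — branch into ~T  //  P.
      branch 2.1 (add ~T):
        ~(T & R): β-rule — branch into ~T  //  ~R.
          branch 2.1.1 (add ~T):
            ○ open, literals {S=true, T=false}.
          branch 2.1.2 (add ~R):
            ○ open, literals {R=false, S=true, T=false}.
      branch 2.2 (add P):
        ~(T & R): β-rule — branch into ~T  //  ~R.
          branch 2.2.1 (add ~T):
            ○ open, literals {P=true, S=true, T=false}.
          branch 2.2.2 (add ~R):
            ○ open, literals {P=true, R=false, S=true}.
5 branches closed, 7 open.
An open branch gives a countermodel: R=true, S=true, T=false, U=false (unmentioned atoms arbitrary); the premises hold there but the conclusion fails.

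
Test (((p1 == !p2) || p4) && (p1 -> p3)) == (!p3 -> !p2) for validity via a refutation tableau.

Not valid

Assume the negation and expand:
Initial set: {!((((p1 == !p2) || p4) && (p1 -> p3)) == (!p3 -> !p2))}.
!((((p1 == !p2) || p4) && (p1 -> p3)) == (!p3 -> !p2)): β-rule — branch into (((p1 == !p2) || p4) && (p1 -> p3)), !(!p3 -> !p2)  //  !(((p1 == !p2) || p4) && (p1 -> p3)), (!p3 -> !p2).
  branch 1 (add (((p1 == !p2) || p4) && (p1 -> p3)), !(!p3 -> !p2)):
    (((p1 == !p2) || p4) && (p1 -> p3)): α-rule — add ((p1 == !p2) || p4), (p1 -> p3).
    !(!p3 -> !p2): α-rule — add !p3, !!p2.
    ((p1 == !p2) || p4): β-rule — branch into (p1 == !p2)  //  p4.
      branch 1.1 (add (p1 == !p2)):
        (p1 -> p3): β-rule — branch into !p1  //  p3.
          branch 1.1.1 (add !p1):
            (p1 == !p2): β-rule — branch into p1, !p2  //  !p1, !!p2.
              branch 1.1.1.1 (add p1, !p2):
                × closes — contains both p1 and !p1.
              branch 1.1.1.2 (add !p1, !!p2):
                ○ open, literals {p1=F, p2=T, p3=F}.
          branch 1.1.2 (add p3):
            × closes — contains both p3 and !p3.
      branch 1.2 (add p4):
        (p1 -> p3): β-rule — branch into !p1  //  p3.
          branch 1.2.1 (add !p1):
            ○ open, literals {p1=F, p2=T, p3=F, p4=T}.
          branch 1.2.2 (add p3):
            × closes — contains both p3 and !p3.
  branch 2 (add !(((p1 == !p2) || p4) && (p1 -> p3)), (!p3 -> !p2)):
    !(((p1 == !p2) || p4) && (p1 -> p3)): β-rule — branch into !((p1 == !p2) || p4)  //  !(p1 -> p3).
      branch 2.1 (add !((p1 == !p2) || p4)):
        !((p1 == !p2) || p4): α-rule — add !(p1 == !p2), !p4.
        (!p3 -> !p2): β-rule — branch into !!p3  //  !p2.
          branch 2.1.1 (add !!p3):
            !(p1 == !p2): β-rule — branch into p1, !!p2  //  !p1, !p2.
              branch 2.1.1.1 (add p1, !!p2):
                ○ open, literals {p1=T, p2=T, p3=T, p4=F}.
              branch 2.1.1.2 (add !p1, !p2):
                ○ open, literals {p1=F, p2=F, p3=T, p4=F}.
          branch 2.1.2 (add !p2):
            !(p1 == !p2): β-rule — branch into p1, !!p2  //  !p1, !p2.
              branch 2.1.2.1 (add p1, !!p2):
                × closes — contains both p2 and !p2.
              branch 2.1.2.2 (add !p1, !p2):
                ○ open, literals {p1=F, p2=F, p4=F}.
      branch 2.2 (add !(p1 -> p3)):
        !(p1 -> p3): α-rule — add p1, !p3.
        (!p3 -> !p2): β-rule — branch into !!p3  //  !p2.
          branch 2.2.1 (add !!p3):
            × closes — contains both p3 and !p3.
          branch 2.2.2 (add !p2):
            ○ open, literals {p1=T, p2=F, p3=F}.
5 branches closed, 6 open.
An open branch gives a countermodel: p1=F, p2=T, p3=F (unmentioned atoms arbitrary); under it the original formula is false.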